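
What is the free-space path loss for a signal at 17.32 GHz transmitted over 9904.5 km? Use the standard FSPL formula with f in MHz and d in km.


f = 17.32 GHz = 17320.0000 MHz
d = 9904.5 km
FSPL = 32.44 + 20*log10(17320.0000) + 20*log10(9904.5)
FSPL = 32.44 + 84.7710 + 79.9167
FSPL = 197.1276 dB

197.1276 dB


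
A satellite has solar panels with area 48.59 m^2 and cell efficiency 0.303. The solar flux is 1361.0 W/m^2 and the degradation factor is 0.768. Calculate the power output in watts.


P = area * eta * S * degradation
P = 48.59 * 0.303 * 1361.0 * 0.768
P = 15388.9459 W

15388.9459 W


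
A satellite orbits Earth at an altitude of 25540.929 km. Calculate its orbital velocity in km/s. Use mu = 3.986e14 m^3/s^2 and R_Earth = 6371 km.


r = R_E + alt = 6371.0 + 25540.929 = 31911.9290 km = 3.1911929e+07 m
v = sqrt(mu/r) = sqrt(3.986e14 / 3.1911929e+07) = 3534.2081 m/s = 3.5342 km/s

3.5342 km/s


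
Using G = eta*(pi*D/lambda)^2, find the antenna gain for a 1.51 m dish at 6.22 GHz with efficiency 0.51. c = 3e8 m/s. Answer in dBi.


lambda = c/f = 3e8 / 6.22e+09 = 0.04823151 m
G = eta*(pi*D/lambda)^2 = 0.51*(pi*1.51/0.04823151)^2
G = 4933.5789 (linear)
G = 10*log10(4933.5789) = 36.9316 dBi

36.9316 dBi


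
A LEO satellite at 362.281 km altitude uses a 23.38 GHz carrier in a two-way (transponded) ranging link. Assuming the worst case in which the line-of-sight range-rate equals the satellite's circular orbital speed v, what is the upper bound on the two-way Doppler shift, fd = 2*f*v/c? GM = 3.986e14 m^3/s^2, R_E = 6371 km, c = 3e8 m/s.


r = 6.733281e+06 m
v = sqrt(mu/r) = 7694.0548 m/s (worst-case radial velocity)
f = 23.38 GHz = 2.338e+10 Hz
fd = 2*f*v/c = 2*2.338e+10*7694.0548/3.0e+08
fd = 1.1992467e+06 Hz

1.1992e+06 Hz


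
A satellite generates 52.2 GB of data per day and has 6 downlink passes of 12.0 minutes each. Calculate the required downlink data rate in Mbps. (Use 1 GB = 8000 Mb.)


total contact time = 6 * 12.0 * 60 = 4320.0000 s
data = 52.2 GB = 417600.0000 Mb
rate = 417600.0000 / 4320.0000 = 96.6667 Mbps

96.6667 Mbps


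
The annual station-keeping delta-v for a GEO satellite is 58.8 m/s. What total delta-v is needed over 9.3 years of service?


dV = rate * years = 58.8 * 9.3
dV = 546.8400 m/s

546.8400 m/s


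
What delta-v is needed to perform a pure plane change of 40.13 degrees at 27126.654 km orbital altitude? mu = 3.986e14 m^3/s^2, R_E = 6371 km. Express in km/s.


r = 33497.6540 km = 3.3497654e+07 m
V = sqrt(mu/r) = 3449.5421 m/s
di = 40.13 deg = 0.7004006 rad
dV = 2*V*sin(di/2) = 2*3449.5421*sin(0.3502003)
dV = 2366.9790 m/s = 2.3670 km/s

2.3670 km/s


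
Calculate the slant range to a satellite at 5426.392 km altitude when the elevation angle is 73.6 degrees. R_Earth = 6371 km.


h = 5426.392 km, el = 73.6 deg
d = -R_E*sin(el) + sqrt((R_E*sin(el))^2 + 2*R_E*h + h^2)
d = -6371.0000*sin(1.2846) + sqrt((6371.0000*0.959314)^2 + 2*6371.0000*5426.392 + 5426.392^2)
d = 5547.6612 km

5547.6612 km


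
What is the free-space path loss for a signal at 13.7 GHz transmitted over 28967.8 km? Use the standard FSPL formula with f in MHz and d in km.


f = 13.7 GHz = 13700.0000 MHz
d = 28967.8 km
FSPL = 32.44 + 20*log10(13700.0000) + 20*log10(28967.8)
FSPL = 32.44 + 82.7344 + 89.2383
FSPL = 204.4127 dB

204.4127 dB


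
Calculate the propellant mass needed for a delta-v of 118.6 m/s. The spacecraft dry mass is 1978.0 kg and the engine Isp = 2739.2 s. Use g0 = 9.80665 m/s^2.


ve = Isp * g0 = 2739.2 * 9.80665 = 26862.375680 m/s
mass ratio = exp(dv/ve) = exp(118.6/26862.375680) = 1.00442486
m_prop = m_dry * (mr - 1) = 1978.0 * (1.00442486 - 1)
m_prop = 8.7524 kg

8.7524 kg


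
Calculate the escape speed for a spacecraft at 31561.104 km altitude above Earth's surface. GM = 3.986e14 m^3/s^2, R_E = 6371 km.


r = 6371.0 + 31561.104 = 37932.1040 km = 3.7932104e+07 m
v_esc = sqrt(2*mu/r) = sqrt(2*3.986e14 / 3.7932104e+07)
v_esc = 4584.3755 m/s = 4.5844 km/s

4.5844 km/s


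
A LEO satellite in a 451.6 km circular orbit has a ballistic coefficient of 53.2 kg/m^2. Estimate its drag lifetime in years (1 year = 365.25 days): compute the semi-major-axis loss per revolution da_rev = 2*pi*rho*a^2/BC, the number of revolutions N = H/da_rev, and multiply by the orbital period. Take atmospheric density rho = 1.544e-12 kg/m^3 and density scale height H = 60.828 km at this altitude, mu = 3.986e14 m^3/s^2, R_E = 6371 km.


a = R_E + alt = 6822.6000 km = 6.8226e+06 m
da_rev = 2*pi*rho*a^2/BC = 2*pi*1.544e-12*(6.8226e+06)^2/53.2 = 8.488195 m per revolution
N = H/da_rev = 60828.0000 m / 8.488195 m = 7166.1878 revolutions
P = 2*pi*sqrt(a^3/mu) = 5608.3626 s
lifetime = N*P = 7166.1878 * 5608.3626 = 4.019058e+07 s = 465.1687 days
years = 465.1687 / 365.25 = 1.2736 years

1.2736 years


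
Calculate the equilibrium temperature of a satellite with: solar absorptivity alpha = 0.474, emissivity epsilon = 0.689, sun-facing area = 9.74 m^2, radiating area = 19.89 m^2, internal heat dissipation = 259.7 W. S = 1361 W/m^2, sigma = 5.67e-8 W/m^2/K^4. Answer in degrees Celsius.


Numerator = alpha*S*A_sun + Q_int = 0.474*1361*9.74 + 259.7 = 6543.1104 W
Denominator = eps*sigma*A_rad = 0.689*5.67e-8*19.89 = 7.7702871e-07 W/K^4
T^4 = 8.4206803e+09 K^4
T = 302.9262 K = 29.7762 C

29.7762 degrees Celsius


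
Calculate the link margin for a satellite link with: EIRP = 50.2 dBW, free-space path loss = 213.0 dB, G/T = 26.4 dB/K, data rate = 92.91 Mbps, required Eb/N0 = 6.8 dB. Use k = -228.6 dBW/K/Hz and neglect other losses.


C/N0 = EIRP - FSPL + G/T - k = 50.2 - 213.0 + 26.4 - (-228.6)
C/N0 = 92.2000 dB-Hz
R_b = 92.91 Mbps = 9.291e+07 bps -> 10*log10(R_b) = 79.6806 dB-Hz
Eb/N0 = C/N0 - 10*log10(R_b) = 92.2000 - 79.6806 = 12.5194 dB
Margin = Eb/N0 - Eb/N0_req = 12.5194 - 6.8 = 5.7194 dB (link closes)

5.7194 dB


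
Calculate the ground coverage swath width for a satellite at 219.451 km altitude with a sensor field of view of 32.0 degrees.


FOV = 32.0 deg = 0.5585054 rad
swath = 2 * alt * tan(FOV/2) = 2 * 219.451 * tan(0.2792527)
swath = 2 * 219.451 * 0.2867454
swath = 125.8531 km

125.8531 km


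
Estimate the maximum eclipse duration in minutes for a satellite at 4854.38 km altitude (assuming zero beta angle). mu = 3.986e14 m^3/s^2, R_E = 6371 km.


r = 11225.3800 km
T = 197.2702 min
Eclipse fraction = arcsin(R_E/r)/pi = arcsin(6371.0000/11225.3800)/pi
= arcsin(0.5675532)/pi = 0.1921099
Eclipse duration = 0.1921099 * 197.2702 = 37.8976 min

37.8976 minutes


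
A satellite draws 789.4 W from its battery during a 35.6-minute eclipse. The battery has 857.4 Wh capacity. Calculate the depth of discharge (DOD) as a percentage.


E_used = P * t / 60 = 789.4 * 35.6 / 60 = 468.3773 Wh
DOD = E_used / E_total * 100 = 468.3773 / 857.4 * 100
DOD = 54.6276 %

54.6276 %


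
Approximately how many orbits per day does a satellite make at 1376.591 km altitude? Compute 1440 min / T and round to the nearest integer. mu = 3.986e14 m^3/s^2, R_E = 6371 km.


r = 7.747591e+06 m
T = 2*pi*sqrt(r^3/mu) = 6786.7406 s = 113.1123 min
revs/day = 1440 / 113.1123 = 12.7307
Rounded: 13 revolutions per day

13 revolutions per day


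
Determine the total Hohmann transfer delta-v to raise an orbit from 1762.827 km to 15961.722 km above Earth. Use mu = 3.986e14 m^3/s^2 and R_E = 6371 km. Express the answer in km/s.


r1 = 8133.8270 km = 8.133827e+06 m
r2 = 22332.7220 km = 2.2332722e+07 m
dv1 = sqrt(mu/r1)*(sqrt(2*r2/(r1+r2)) - 1) = 1475.7134 m/s
dv2 = sqrt(mu/r2)*(1 - sqrt(2*r1/(r1+r2))) = 1137.6335 m/s
total dv = |dv1| + |dv2| = 1475.7134 + 1137.6335 = 2613.3469 m/s = 2.6133 km/s

2.6133 km/s


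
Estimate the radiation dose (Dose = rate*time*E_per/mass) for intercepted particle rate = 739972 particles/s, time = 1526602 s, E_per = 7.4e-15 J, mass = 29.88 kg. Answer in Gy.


Total energy deposited = rate * time * E_per
  = 739972 * 1526602 * 7.4e-15 = 0.008359356 J
Dose = E_total / mass = 0.008359356 / 29.88
Dose = 2.7976427e-04 Gy

2.7976e-04 Gy


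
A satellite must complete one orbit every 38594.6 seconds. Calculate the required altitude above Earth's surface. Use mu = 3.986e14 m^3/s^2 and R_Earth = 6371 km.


T = 38594.6 s
r = (mu*T^2/(4*pi^2))^(1/3) = (3.986e14 * 38594.6^2 / (4*pi^2))^(1/3)
r = 2.4683697e+07 m = 24683.6975 km
alt = r - R_E = 24683.6975 - 6371 = 18312.6975 km

18312.6975 km


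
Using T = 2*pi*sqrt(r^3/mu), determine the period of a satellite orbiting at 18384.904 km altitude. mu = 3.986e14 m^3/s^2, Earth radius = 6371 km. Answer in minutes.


r = 24755.9040 km = 2.4755904e+07 m
T = 2*pi*sqrt(r^3/mu) = 2*pi*sqrt(1.5171774e+22 / 3.986e14)
T = 38764.0733 s = 646.0679 min

646.0679 minutes


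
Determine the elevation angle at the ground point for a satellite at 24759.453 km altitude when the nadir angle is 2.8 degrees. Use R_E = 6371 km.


r = R_E + alt = 31130.4530 km
Law of sines in the satellite / Earth-center / ground-point triangle:
  sin(nadir)/R_E = sin(90 + el)/r  =>  cos(el) = (r/R_E)*sin(nadir)
cos(el) = (31130.4530 / 6371.0000) * sin(2.8 deg) = 0.2386934
el = arccos(0.2386934) = 76.1906 deg
(Earth-central angle = 90 - nadir - el = 11.0094 deg)

76.1906 degrees


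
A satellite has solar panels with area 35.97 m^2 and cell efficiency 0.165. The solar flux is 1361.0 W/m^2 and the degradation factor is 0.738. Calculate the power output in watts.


P = area * eta * S * degradation
P = 35.97 * 0.165 * 1361.0 * 0.738
P = 5961.2711 W

5961.2711 W


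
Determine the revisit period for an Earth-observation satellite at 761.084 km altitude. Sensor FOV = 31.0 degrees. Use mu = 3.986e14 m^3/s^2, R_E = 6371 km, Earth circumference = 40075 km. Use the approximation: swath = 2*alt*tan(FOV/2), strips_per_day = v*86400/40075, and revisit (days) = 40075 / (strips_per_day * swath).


swath = 2*761.084*tan(0.270526) = 422.1345 km
v = sqrt(mu/r) = 7475.8473 m/s = 7.4758 km/s
strips/day = v*86400/40075 = 7.4758*86400/40075 = 16.1176
coverage/day = strips * swath = 16.1176 * 422.1345 = 6803.7998 km
revisit = 40075 / 6803.7998 = 5.8901 days

5.8901 days


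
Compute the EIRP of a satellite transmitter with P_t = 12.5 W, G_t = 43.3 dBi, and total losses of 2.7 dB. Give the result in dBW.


Pt = 12.5 W = 10.9691 dBW
EIRP = Pt_dBW + Gt - losses = 10.9691 + 43.3 - 2.7 = 51.5691 dBW

51.5691 dBW


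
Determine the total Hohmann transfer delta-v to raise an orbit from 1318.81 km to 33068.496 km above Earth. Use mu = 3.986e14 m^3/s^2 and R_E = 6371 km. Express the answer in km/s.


r1 = 7689.8100 km = 7.68981e+06 m
r2 = 39439.4960 km = 3.9439496e+07 m
dv1 = sqrt(mu/r1)*(sqrt(2*r2/(r1+r2)) - 1) = 2114.5684 m/s
dv2 = sqrt(mu/r2)*(1 - sqrt(2*r1/(r1+r2))) = 1363.0308 m/s
total dv = |dv1| + |dv2| = 2114.5684 + 1363.0308 = 3477.5992 m/s = 3.4776 km/s

3.4776 km/s


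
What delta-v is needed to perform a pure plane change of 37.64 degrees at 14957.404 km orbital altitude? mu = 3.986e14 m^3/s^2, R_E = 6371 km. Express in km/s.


r = 21328.4040 km = 2.1328404e+07 m
V = sqrt(mu/r) = 4323.0421 m/s
di = 37.64 deg = 0.6569419 rad
dV = 2*V*sin(di/2) = 2*4323.0421*sin(0.328471)
dV = 2789.1932 m/s = 2.7892 km/s

2.7892 km/s


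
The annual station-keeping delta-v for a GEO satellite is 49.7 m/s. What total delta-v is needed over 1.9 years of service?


dV = rate * years = 49.7 * 1.9
dV = 94.4300 m/s

94.4300 m/s


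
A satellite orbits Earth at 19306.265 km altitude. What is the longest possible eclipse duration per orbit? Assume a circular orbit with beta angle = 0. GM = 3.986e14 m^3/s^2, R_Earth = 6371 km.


r = 25677.2650 km
T = 682.4693 min
Eclipse fraction = arcsin(R_E/r)/pi = arcsin(6371.0000/25677.2650)/pi
= arcsin(0.2481183)/pi = 0.07981218
Eclipse duration = 0.07981218 * 682.4693 = 54.4694 min

54.4694 minutes


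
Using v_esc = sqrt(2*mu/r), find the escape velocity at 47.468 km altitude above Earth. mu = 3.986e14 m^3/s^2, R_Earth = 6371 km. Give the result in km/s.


r = 6371.0 + 47.468 = 6418.4680 km = 6.418468e+06 m
v_esc = sqrt(2*mu/r) = sqrt(2*3.986e14 / 6.418468e+06)
v_esc = 11144.6890 m/s = 11.1447 km/s

11.1447 km/s


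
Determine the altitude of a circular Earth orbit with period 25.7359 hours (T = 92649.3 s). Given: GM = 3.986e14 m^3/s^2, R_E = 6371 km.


T = 92649.3 s
r = (mu*T^2/(4*pi^2))^(1/3) = (3.986e14 * 92649.3^2 / (4*pi^2))^(1/3)
r = 4.4254144e+07 m = 44254.1443 km
alt = r - R_E = 44254.1443 - 6371 = 37883.1443 km

37883.1443 km


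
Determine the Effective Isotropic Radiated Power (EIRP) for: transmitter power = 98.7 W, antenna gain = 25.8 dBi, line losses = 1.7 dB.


Pt = 98.7 W = 19.9432 dBW
EIRP = Pt_dBW + Gt - losses = 19.9432 + 25.8 - 1.7 = 44.0432 dBW

44.0432 dBW


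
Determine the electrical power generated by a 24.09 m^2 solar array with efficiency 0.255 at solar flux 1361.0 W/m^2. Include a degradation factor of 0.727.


P = area * eta * S * degradation
P = 24.09 * 0.255 * 1361.0 * 0.727
P = 6078.1234 W

6078.1234 W


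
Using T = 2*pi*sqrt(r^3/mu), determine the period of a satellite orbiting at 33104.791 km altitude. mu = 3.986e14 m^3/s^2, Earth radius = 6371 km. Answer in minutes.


r = 39475.7910 km = 3.9475791e+07 m
T = 2*pi*sqrt(r^3/mu) = 2*pi*sqrt(6.1516628e+22 / 3.986e14)
T = 78056.2140 s = 1300.9369 min

1300.9369 minutes


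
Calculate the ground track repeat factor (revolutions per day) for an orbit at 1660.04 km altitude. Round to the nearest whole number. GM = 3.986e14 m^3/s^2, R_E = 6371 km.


r = 8.03104e+06 m
T = 2*pi*sqrt(r^3/mu) = 7162.5704 s = 119.3762 min
revs/day = 1440 / 119.3762 = 12.0627
Rounded: 12 revolutions per day

12 revolutions per day


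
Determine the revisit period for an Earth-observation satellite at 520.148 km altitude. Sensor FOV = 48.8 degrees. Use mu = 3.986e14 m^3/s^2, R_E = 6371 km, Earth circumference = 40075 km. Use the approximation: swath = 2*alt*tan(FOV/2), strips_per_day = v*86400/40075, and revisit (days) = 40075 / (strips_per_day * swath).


swath = 2*520.148*tan(0.4258603) = 471.8992 km
v = sqrt(mu/r) = 7605.4140 m/s = 7.6054 km/s
strips/day = v*86400/40075 = 7.6054*86400/40075 = 16.3969
coverage/day = strips * swath = 16.3969 * 471.8992 = 7737.7075 km
revisit = 40075 / 7737.7075 = 5.1792 days

5.1792 days


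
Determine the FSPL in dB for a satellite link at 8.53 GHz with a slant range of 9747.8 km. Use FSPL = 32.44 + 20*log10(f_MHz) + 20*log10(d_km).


f = 8.53 GHz = 8530.0000 MHz
d = 9747.8 km
FSPL = 32.44 + 20*log10(8530.0000) + 20*log10(9747.8)
FSPL = 32.44 + 78.6190 + 79.7781
FSPL = 190.8371 dB

190.8371 dB


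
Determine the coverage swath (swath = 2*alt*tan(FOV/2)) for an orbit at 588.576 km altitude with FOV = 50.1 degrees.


FOV = 50.1 deg = 0.87441 rad
swath = 2 * alt * tan(FOV/2) = 2 * 588.576 * tan(0.437205)
swath = 2 * 588.576 * 0.4673705
swath = 550.1661 km

550.1661 km


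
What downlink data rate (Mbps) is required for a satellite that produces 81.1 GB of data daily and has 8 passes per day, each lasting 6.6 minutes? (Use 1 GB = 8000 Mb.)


total contact time = 8 * 6.6 * 60 = 3168.0000 s
data = 81.1 GB = 648800.0000 Mb
rate = 648800.0000 / 3168.0000 = 204.7980 Mbps

204.7980 Mbps


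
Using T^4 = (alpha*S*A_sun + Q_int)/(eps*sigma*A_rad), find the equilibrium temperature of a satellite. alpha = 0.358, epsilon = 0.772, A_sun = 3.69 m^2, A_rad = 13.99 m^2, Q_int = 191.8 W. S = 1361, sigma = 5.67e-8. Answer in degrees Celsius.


Numerator = alpha*S*A_sun + Q_int = 0.358*1361*3.69 + 191.8 = 1989.7082 W
Denominator = eps*sigma*A_rad = 0.772*5.67e-8*13.99 = 6.1237588e-07 W/K^4
T^4 = 3.2491617e+09 K^4
T = 238.7497 K = -34.4003 C

-34.4003 degrees Celsius


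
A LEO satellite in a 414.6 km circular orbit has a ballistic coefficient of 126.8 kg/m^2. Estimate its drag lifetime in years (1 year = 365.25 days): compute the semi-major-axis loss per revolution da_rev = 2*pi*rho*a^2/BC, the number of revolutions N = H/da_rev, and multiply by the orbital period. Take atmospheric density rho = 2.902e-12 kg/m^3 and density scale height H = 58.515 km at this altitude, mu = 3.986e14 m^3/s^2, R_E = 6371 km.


a = R_E + alt = 6785.6000 km = 6.7856e+06 m
da_rev = 2*pi*rho*a^2/BC = 2*pi*2.902e-12*(6.7856e+06)^2/126.8 = 6.621167 m per revolution
N = H/da_rev = 58515.0000 m / 6.621167 m = 8837.5661 revolutions
P = 2*pi*sqrt(a^3/mu) = 5562.8020 s
lifetime = N*P = 8837.5661 * 5562.8020 = 4.9161631e+07 s = 569.0004 days
years = 569.0004 / 365.25 = 1.5578 years

1.5578 years


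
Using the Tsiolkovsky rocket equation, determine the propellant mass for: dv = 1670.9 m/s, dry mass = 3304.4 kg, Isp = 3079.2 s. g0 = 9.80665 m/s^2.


ve = Isp * g0 = 3079.2 * 9.80665 = 30196.636680 m/s
mass ratio = exp(dv/ve) = exp(1670.9/30196.636680) = 1.05689353
m_prop = m_dry * (mr - 1) = 3304.4 * (1.05689353 - 1)
m_prop = 187.9990 kg

187.9990 kg


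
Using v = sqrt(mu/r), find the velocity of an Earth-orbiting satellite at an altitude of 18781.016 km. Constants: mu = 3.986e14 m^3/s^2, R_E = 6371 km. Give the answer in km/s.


r = R_E + alt = 6371.0 + 18781.016 = 25152.0160 km = 2.5152016e+07 m
v = sqrt(mu/r) = sqrt(3.986e14 / 2.5152016e+07) = 3980.9090 m/s = 3.9809 km/s

3.9809 km/s


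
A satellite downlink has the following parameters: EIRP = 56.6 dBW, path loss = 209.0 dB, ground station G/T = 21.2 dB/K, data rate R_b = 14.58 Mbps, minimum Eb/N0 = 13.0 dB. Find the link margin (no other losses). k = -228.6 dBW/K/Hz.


C/N0 = EIRP - FSPL + G/T - k = 56.6 - 209.0 + 21.2 - (-228.6)
C/N0 = 97.4000 dB-Hz
R_b = 14.58 Mbps = 1.458e+07 bps -> 10*log10(R_b) = 71.6376 dB-Hz
Eb/N0 = C/N0 - 10*log10(R_b) = 97.4000 - 71.6376 = 25.7624 dB
Margin = Eb/N0 - Eb/N0_req = 25.7624 - 13.0 = 12.7624 dB (link closes)

12.7624 dB


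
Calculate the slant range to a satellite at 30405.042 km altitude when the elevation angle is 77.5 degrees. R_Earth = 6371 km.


h = 30405.042 km, el = 77.5 deg
d = -R_E*sin(el) + sqrt((R_E*sin(el))^2 + 2*R_E*h + h^2)
d = -6371.0000*sin(1.3526) + sqrt((6371.0000*0.976296)^2 + 2*6371.0000*30405.042 + 30405.042^2)
d = 30530.1991 km

30530.1991 km


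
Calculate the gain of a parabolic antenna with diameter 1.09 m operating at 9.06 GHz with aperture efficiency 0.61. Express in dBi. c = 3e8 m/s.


lambda = c/f = 3e8 / 9.06e+09 = 0.03311258 m
G = eta*(pi*D/lambda)^2 = 0.61*(pi*1.09/0.03311258)^2
G = 6523.7373 (linear)
G = 10*log10(6523.7373) = 38.1450 dBi

38.1450 dBi


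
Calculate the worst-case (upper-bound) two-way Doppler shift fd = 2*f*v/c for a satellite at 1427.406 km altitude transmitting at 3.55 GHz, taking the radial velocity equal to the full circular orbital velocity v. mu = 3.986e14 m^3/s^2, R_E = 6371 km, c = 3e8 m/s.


r = 7.798406e+06 m
v = sqrt(mu/r) = 7149.3363 m/s (worst-case radial velocity)
f = 3.55 GHz = 3.55e+09 Hz
fd = 2*f*v/c = 2*3.55e+09*7149.3363/3.0e+08
fd = 169200.9591 Hz

169200.9591 Hz


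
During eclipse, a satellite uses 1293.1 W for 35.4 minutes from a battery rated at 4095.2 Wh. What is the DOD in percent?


E_used = P * t / 60 = 1293.1 * 35.4 / 60 = 762.9290 Wh
DOD = E_used / E_total * 100 = 762.9290 / 4095.2 * 100
DOD = 18.6298 %

18.6298 %


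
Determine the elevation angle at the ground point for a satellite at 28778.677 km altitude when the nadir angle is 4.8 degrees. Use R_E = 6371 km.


r = R_E + alt = 35149.6770 km
Law of sines in the satellite / Earth-center / ground-point triangle:
  sin(nadir)/R_E = sin(90 + el)/r  =>  cos(el) = (r/R_E)*sin(nadir)
cos(el) = (35149.6770 / 6371.0000) * sin(4.8 deg) = 0.4616621
el = arccos(0.4616621) = 62.5056 deg
(Earth-central angle = 90 - nadir - el = 22.6944 deg)

62.5056 degrees


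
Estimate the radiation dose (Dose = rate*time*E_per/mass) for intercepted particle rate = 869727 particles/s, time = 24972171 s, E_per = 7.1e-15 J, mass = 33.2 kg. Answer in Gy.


Total energy deposited = rate * time * E_per
  = 869727 * 24972171 * 7.1e-15 = 0.1542047 J
Dose = E_total / mass = 0.1542047 / 33.2
Dose = 0.00464472 Gy

0.0046 Gy


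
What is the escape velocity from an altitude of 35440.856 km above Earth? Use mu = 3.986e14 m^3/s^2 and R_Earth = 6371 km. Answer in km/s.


r = 6371.0 + 35440.856 = 41811.8560 km = 4.1811856e+07 m
v_esc = sqrt(2*mu/r) = sqrt(2*3.986e14 / 4.1811856e+07)
v_esc = 4366.5046 m/s = 4.3665 km/s

4.3665 km/s


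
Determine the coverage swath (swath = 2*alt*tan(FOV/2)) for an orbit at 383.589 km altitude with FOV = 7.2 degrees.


FOV = 7.2 deg = 0.1256637 rad
swath = 2 * alt * tan(FOV/2) = 2 * 383.589 * tan(0.06283185)
swath = 2 * 383.589 * 0.06291467
swath = 48.2667 km

48.2667 km


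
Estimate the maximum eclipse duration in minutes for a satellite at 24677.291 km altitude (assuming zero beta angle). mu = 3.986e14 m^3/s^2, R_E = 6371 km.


r = 31048.2910 km
T = 907.4371 min
Eclipse fraction = arcsin(R_E/r)/pi = arcsin(6371.0000/31048.2910)/pi
= arcsin(0.2051965)/pi = 0.06578334
Eclipse duration = 0.06578334 * 907.4371 = 59.6942 min

59.6942 minutes


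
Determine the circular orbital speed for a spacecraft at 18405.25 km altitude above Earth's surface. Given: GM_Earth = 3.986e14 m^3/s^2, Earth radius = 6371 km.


r = R_E + alt = 6371.0 + 18405.25 = 24776.2500 km = 2.477625e+07 m
v = sqrt(mu/r) = sqrt(3.986e14 / 2.477625e+07) = 4010.9834 m/s = 4.0110 km/s

4.0110 km/s


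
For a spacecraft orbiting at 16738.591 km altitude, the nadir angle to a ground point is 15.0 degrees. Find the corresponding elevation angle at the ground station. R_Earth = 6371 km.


r = R_E + alt = 23109.5910 km
Law of sines in the satellite / Earth-center / ground-point triangle:
  sin(nadir)/R_E = sin(90 + el)/r  =>  cos(el) = (r/R_E)*sin(nadir)
cos(el) = (23109.5910 / 6371.0000) * sin(15.0 deg) = 0.9388169
el = arccos(0.9388169) = 20.1462 deg
(Earth-central angle = 90 - nadir - el = 54.8538 deg)

20.1462 degrees


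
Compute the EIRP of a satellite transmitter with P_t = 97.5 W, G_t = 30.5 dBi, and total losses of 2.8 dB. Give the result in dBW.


Pt = 97.5 W = 19.8900 dBW
EIRP = Pt_dBW + Gt - losses = 19.8900 + 30.5 - 2.8 = 47.5900 dBW

47.5900 dBW


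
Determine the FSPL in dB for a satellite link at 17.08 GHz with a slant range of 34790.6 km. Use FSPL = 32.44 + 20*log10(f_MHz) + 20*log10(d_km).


f = 17.08 GHz = 17080.0000 MHz
d = 34790.6 km
FSPL = 32.44 + 20*log10(17080.0000) + 20*log10(34790.6)
FSPL = 32.44 + 84.6498 + 90.8292
FSPL = 207.9190 dB

207.9190 dB


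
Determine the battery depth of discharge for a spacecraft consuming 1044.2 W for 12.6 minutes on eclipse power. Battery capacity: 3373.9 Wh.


E_used = P * t / 60 = 1044.2 * 12.6 / 60 = 219.2820 Wh
DOD = E_used / E_total * 100 = 219.2820 / 3373.9 * 100
DOD = 6.4994 %

6.4994 %


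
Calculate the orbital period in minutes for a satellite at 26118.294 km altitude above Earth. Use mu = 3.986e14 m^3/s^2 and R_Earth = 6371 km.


r = 32489.2940 km = 3.2489294e+07 m
T = 2*pi*sqrt(r^3/mu) = 2*pi*sqrt(3.4294212e+22 / 3.986e14)
T = 58280.2804 s = 971.3380 min

971.3380 minutes


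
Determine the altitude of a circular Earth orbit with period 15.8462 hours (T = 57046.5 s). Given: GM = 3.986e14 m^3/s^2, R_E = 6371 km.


T = 57046.5 s
r = (mu*T^2/(4*pi^2))^(1/3) = (3.986e14 * 57046.5^2 / (4*pi^2))^(1/3)
r = 3.2029133e+07 m = 32029.1334 km
alt = r - R_E = 32029.1334 - 6371 = 25658.1334 km

25658.1334 km


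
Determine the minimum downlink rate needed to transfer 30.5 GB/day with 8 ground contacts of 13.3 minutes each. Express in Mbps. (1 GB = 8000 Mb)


total contact time = 8 * 13.3 * 60 = 6384.0000 s
data = 30.5 GB = 244000.0000 Mb
rate = 244000.0000 / 6384.0000 = 38.2206 Mbps

38.2206 Mbps


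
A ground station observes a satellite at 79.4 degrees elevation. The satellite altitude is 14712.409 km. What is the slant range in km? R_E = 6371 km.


h = 14712.409 km, el = 79.4 deg
d = -R_E*sin(el) + sqrt((R_E*sin(el))^2 + 2*R_E*h + h^2)
d = -6371.0000*sin(1.3858) + sqrt((6371.0000*0.9829353)^2 + 2*6371.0000*14712.409 + 14712.409^2)
d = 14788.5302 km

14788.5302 km


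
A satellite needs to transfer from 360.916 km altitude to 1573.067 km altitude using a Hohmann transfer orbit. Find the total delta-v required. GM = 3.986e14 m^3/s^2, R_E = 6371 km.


r1 = 6731.9160 km = 6.731916e+06 m
r2 = 7944.0670 km = 7.944067e+06 m
dv1 = sqrt(mu/r1)*(sqrt(2*r2/(r1+r2)) - 1) = 311.4705 m/s
dv2 = sqrt(mu/r2)*(1 - sqrt(2*r1/(r1+r2))) = 298.8309 m/s
total dv = |dv1| + |dv2| = 311.4705 + 298.8309 = 610.3014 m/s = 0.6103014 km/s

0.6103 km/s


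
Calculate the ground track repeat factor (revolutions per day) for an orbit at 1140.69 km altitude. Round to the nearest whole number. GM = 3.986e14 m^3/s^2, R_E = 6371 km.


r = 7.51169e+06 m
T = 2*pi*sqrt(r^3/mu) = 6479.1451 s = 107.9858 min
revs/day = 1440 / 107.9858 = 13.3351
Rounded: 13 revolutions per day

13 revolutions per day


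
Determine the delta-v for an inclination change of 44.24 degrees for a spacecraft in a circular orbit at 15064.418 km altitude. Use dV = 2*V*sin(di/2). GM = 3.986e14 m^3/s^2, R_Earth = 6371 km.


r = 21435.4180 km = 2.1435418e+07 m
V = sqrt(mu/r) = 4312.2375 m/s
di = 44.24 deg = 0.7721337 rad
dV = 2*V*sin(di/2) = 2*4312.2375*sin(0.3860668)
dV = 3247.5259 m/s = 3.2475 km/s

3.2475 km/s


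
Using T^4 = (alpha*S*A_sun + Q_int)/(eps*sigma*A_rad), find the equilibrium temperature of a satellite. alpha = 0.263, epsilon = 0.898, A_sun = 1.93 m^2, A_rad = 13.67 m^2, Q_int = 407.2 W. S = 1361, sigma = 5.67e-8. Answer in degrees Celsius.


Numerator = alpha*S*A_sun + Q_int = 0.263*1361*1.93 + 407.2 = 1098.0300 W
Denominator = eps*sigma*A_rad = 0.898*5.67e-8*13.67 = 6.9602992e-07 W/K^4
T^4 = 1.5775615e+09 K^4
T = 199.2951 K = -73.8549 C

-73.8549 degrees Celsius


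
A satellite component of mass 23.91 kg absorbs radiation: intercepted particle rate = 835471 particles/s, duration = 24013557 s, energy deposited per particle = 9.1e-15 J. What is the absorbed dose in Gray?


Total energy deposited = rate * time * E_per
  = 835471 * 24013557 * 9.1e-15 = 0.1825699 J
Dose = E_total / mass = 0.1825699 / 23.91
Dose = 0.007635715 Gy

0.0076 Gy


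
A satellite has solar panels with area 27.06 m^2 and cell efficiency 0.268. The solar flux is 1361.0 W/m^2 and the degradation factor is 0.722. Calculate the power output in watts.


P = area * eta * S * degradation
P = 27.06 * 0.268 * 1361.0 * 0.722
P = 7126.1984 W

7126.1984 W


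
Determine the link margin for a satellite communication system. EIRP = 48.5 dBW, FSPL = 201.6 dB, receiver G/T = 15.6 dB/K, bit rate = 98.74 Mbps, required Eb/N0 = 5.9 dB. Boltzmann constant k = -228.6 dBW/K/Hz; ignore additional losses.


C/N0 = EIRP - FSPL + G/T - k = 48.5 - 201.6 + 15.6 - (-228.6)
C/N0 = 91.1000 dB-Hz
R_b = 98.74 Mbps = 9.874e+07 bps -> 10*log10(R_b) = 79.9449 dB-Hz
Eb/N0 = C/N0 - 10*log10(R_b) = 91.1000 - 79.9449 = 11.1551 dB
Margin = Eb/N0 - Eb/N0_req = 11.1551 - 5.9 = 5.2551 dB (link closes)

5.2551 dB


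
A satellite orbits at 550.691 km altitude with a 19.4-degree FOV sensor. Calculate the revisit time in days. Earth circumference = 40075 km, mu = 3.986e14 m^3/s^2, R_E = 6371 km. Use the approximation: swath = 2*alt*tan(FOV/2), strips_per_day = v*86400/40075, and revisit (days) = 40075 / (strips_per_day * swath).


swath = 2*550.691*tan(0.1692969) = 188.2627 km
v = sqrt(mu/r) = 7588.6154 m/s = 7.5886 km/s
strips/day = v*86400/40075 = 7.5886*86400/40075 = 16.3607
coverage/day = strips * swath = 16.3607 * 188.2627 = 3080.1153 km
revisit = 40075 / 3080.1153 = 13.0109 days

13.0109 days


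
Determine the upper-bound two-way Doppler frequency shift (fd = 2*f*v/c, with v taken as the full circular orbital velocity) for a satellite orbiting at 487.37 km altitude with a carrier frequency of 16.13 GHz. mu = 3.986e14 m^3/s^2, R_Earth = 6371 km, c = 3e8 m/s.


r = 6.85837e+06 m
v = sqrt(mu/r) = 7623.5665 m/s (worst-case radial velocity)
f = 16.13 GHz = 1.613e+10 Hz
fd = 2*f*v/c = 2*1.613e+10*7623.5665/3.0e+08
fd = 819787.5152 Hz

819787.5152 Hz


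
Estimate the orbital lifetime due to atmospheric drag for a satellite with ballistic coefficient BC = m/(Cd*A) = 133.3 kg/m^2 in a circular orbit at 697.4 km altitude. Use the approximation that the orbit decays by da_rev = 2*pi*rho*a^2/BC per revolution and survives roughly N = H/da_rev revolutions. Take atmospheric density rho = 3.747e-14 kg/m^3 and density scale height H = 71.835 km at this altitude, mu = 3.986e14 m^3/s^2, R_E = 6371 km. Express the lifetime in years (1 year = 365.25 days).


a = R_E + alt = 7068.4000 km = 7.0684e+06 m
da_rev = 2*pi*rho*a^2/BC = 2*pi*3.747e-14*(7.0684e+06)^2/133.3 = 0.0882420621 m per revolution
N = H/da_rev = 71835.0000 m / 0.0882420621 m = 814067.5579 revolutions
P = 2*pi*sqrt(a^3/mu) = 5914.1577 s
lifetime = N*P = 814067.5579 * 5914.1577 = 4.8145239e+09 s = 55723.6561 days
years = 55723.6561 / 365.25 = 152.5631 years

152.5631 years


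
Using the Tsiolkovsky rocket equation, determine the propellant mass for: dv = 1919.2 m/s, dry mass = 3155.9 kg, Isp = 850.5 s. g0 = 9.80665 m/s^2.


ve = Isp * g0 = 850.5 * 9.80665 = 8340.555825 m/s
mass ratio = exp(dv/ve) = exp(1919.2/8340.555825) = 1.25873163
m_prop = m_dry * (mr - 1) = 3155.9 * (1.25873163 - 1)
m_prop = 816.5311 kg

816.5311 kg


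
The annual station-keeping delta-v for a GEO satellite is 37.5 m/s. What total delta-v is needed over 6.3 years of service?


dV = rate * years = 37.5 * 6.3
dV = 236.2500 m/s

236.2500 m/s


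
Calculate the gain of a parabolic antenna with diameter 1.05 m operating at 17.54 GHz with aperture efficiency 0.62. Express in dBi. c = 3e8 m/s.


lambda = c/f = 3e8 / 1.754e+10 = 0.01710376 m
G = eta*(pi*D/lambda)^2 = 0.62*(pi*1.05/0.01710376)^2
G = 23061.4549 (linear)
G = 10*log10(23061.4549) = 43.6289 dBi

43.6289 dBi


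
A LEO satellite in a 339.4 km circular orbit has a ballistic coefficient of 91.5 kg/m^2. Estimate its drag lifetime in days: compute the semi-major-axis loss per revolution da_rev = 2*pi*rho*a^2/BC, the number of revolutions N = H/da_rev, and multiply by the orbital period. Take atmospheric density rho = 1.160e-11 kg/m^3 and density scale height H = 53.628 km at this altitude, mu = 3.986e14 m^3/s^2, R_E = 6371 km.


a = R_E + alt = 6710.4000 km = 6.7104e+06 m
da_rev = 2*pi*rho*a^2/BC = 2*pi*1.160e-11*(6.7104e+06)^2/91.5 = 35.868530 m per revolution
N = H/da_rev = 53628.0000 m / 35.868530 m = 1495.1268 revolutions
P = 2*pi*sqrt(a^3/mu) = 5470.5858 s
lifetime = N*P = 1495.1268 * 5470.5858 = 8.1792193e+06 s = 94.6669 days

94.6669 days


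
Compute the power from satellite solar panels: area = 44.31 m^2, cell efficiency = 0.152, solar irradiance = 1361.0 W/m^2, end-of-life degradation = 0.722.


P = area * eta * S * degradation
P = 44.31 * 0.152 * 1361.0 * 0.722
P = 6618.2118 W

6618.2118 W


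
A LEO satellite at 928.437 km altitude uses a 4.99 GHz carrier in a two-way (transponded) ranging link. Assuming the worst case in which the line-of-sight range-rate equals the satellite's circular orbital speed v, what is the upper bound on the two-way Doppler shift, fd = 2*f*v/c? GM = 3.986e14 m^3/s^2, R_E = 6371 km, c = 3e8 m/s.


r = 7.299437e+06 m
v = sqrt(mu/r) = 7389.6516 m/s (worst-case radial velocity)
f = 4.99 GHz = 4.99e+09 Hz
fd = 2*f*v/c = 2*4.99e+09*7389.6516/3.0e+08
fd = 245829.0775 Hz

245829.0775 Hz


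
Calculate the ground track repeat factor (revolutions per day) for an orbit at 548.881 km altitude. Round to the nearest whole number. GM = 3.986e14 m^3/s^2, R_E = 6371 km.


r = 6.919881e+06 m
T = 2*pi*sqrt(r^3/mu) = 5728.7406 s = 95.4790 min
revs/day = 1440 / 95.4790 = 15.0818
Rounded: 15 revolutions per day

15 revolutions per day


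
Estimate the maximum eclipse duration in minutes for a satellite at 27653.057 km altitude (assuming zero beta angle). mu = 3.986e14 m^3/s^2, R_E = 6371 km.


r = 34024.0570 km
T = 1040.9722 min
Eclipse fraction = arcsin(R_E/r)/pi = arcsin(6371.0000/34024.0570)/pi
= arcsin(0.1872499)/pi = 0.0599574
Eclipse duration = 0.0599574 * 1040.9722 = 62.4140 min

62.4140 minutes


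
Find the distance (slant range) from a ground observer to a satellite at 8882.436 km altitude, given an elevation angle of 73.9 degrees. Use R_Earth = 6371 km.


h = 8882.436 km, el = 73.9 deg
d = -R_E*sin(el) + sqrt((R_E*sin(el))^2 + 2*R_E*h + h^2)
d = -6371.0000*sin(1.2898) + sqrt((6371.0000*0.9607792)^2 + 2*6371.0000*8882.436 + 8882.436^2)
d = 9029.6459 km

9029.6459 km


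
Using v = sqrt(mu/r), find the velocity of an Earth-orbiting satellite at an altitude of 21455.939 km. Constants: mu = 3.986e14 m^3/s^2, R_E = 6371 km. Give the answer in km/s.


r = R_E + alt = 6371.0 + 21455.939 = 27826.9390 km = 2.7826939e+07 m
v = sqrt(mu/r) = sqrt(3.986e14 / 2.7826939e+07) = 3784.7389 m/s = 3.7847 km/s

3.7847 km/s


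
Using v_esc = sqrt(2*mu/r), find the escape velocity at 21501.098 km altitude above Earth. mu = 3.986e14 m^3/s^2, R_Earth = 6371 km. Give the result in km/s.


r = 6371.0 + 21501.098 = 27872.0980 km = 2.7872098e+07 m
v_esc = sqrt(2*mu/r) = sqrt(2*3.986e14 / 2.7872098e+07)
v_esc = 5348.0913 m/s = 5.3481 km/s

5.3481 km/s


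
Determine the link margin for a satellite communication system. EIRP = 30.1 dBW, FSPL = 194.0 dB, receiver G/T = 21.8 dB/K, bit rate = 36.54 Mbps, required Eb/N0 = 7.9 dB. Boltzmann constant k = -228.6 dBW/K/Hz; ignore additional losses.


C/N0 = EIRP - FSPL + G/T - k = 30.1 - 194.0 + 21.8 - (-228.6)
C/N0 = 86.5000 dB-Hz
R_b = 36.54 Mbps = 3.654e+07 bps -> 10*log10(R_b) = 75.6277 dB-Hz
Eb/N0 = C/N0 - 10*log10(R_b) = 86.5000 - 75.6277 = 10.8723 dB
Margin = Eb/N0 - Eb/N0_req = 10.8723 - 7.9 = 2.9723 dB (link closes)

2.9723 dB


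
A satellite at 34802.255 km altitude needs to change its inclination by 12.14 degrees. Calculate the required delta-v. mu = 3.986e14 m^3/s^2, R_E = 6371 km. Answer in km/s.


r = 41173.2550 km = 4.1173255e+07 m
V = sqrt(mu/r) = 3111.4372 m/s
di = 12.14 deg = 0.211883 rad
dV = 2*V*sin(di/2) = 2*3111.4372*sin(0.1059415)
dV = 658.0280 m/s = 0.658028 km/s

0.6580 km/s


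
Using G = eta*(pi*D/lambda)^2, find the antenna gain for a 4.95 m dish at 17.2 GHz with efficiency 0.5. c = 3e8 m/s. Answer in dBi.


lambda = c/f = 3e8 / 1.72e+10 = 0.01744186 m
G = eta*(pi*D/lambda)^2 = 0.5*(pi*4.95/0.01744186)^2
G = 397461.0101 (linear)
G = 10*log10(397461.0101) = 55.9929 dBi

55.9929 dBi


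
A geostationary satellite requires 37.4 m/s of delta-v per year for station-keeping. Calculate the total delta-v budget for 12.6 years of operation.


dV = rate * years = 37.4 * 12.6
dV = 471.2400 m/s

471.2400 m/s


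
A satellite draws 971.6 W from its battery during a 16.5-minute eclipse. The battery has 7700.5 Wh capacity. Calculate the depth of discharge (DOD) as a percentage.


E_used = P * t / 60 = 971.6 * 16.5 / 60 = 267.1900 Wh
DOD = E_used / E_total * 100 = 267.1900 / 7700.5 * 100
DOD = 3.4698 %

3.4698 %


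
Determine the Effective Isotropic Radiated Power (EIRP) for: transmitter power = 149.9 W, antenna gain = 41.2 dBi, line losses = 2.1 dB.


Pt = 149.9 W = 21.7580 dBW
EIRP = Pt_dBW + Gt - losses = 21.7580 + 41.2 - 2.1 = 60.8580 dBW

60.8580 dBW


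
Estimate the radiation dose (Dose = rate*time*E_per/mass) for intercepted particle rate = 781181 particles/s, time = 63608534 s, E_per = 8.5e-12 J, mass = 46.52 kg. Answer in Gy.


Total energy deposited = rate * time * E_per
  = 781181 * 63608534 * 8.5e-12 = 422.3631 J
Dose = E_total / mass = 422.3631 / 46.52
Dose = 9.0792 Gy

9.0792 Gy


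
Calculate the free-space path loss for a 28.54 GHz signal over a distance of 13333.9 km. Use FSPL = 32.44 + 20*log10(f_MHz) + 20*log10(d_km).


f = 28.54 GHz = 28540.0000 MHz
d = 13333.9 km
FSPL = 32.44 + 20*log10(28540.0000) + 20*log10(13333.9)
FSPL = 32.44 + 89.1091 + 82.4991
FSPL = 204.0482 dB

204.0482 dB


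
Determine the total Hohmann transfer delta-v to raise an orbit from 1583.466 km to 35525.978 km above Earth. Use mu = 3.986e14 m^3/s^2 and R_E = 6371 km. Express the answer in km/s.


r1 = 7954.4660 km = 7.954466e+06 m
r2 = 41896.9780 km = 4.1896978e+07 m
dv1 = sqrt(mu/r1)*(sqrt(2*r2/(r1+r2)) - 1) = 2098.7744 m/s
dv2 = sqrt(mu/r2)*(1 - sqrt(2*r1/(r1+r2))) = 1342.0025 m/s
total dv = |dv1| + |dv2| = 2098.7744 + 1342.0025 = 3440.7769 m/s = 3.4408 km/s

3.4408 km/s


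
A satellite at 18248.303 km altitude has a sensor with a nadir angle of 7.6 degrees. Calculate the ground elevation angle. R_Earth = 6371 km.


r = R_E + alt = 24619.3030 km
Law of sines in the satellite / Earth-center / ground-point triangle:
  sin(nadir)/R_E = sin(90 + el)/r  =>  cos(el) = (r/R_E)*sin(nadir)
cos(el) = (24619.3030 / 6371.0000) * sin(7.6 deg) = 0.5110752
el = arccos(0.5110752) = 59.2645 deg
(Earth-central angle = 90 - nadir - el = 23.1355 deg)

59.2645 degrees


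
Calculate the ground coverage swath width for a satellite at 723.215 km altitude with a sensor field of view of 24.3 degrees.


FOV = 24.3 deg = 0.424115 rad
swath = 2 * alt * tan(FOV/2) = 2 * 723.215 * tan(0.2120575)
swath = 2 * 723.215 * 0.2152944
swath = 311.4082 km

311.4082 km


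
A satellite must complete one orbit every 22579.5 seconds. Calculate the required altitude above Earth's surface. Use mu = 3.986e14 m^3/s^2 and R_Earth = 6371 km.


T = 22579.5 s
r = (mu*T^2/(4*pi^2))^(1/3) = (3.986e14 * 22579.5^2 / (4*pi^2))^(1/3)
r = 1.7266411e+07 m = 17266.4107 km
alt = r - R_E = 17266.4107 - 6371 = 10895.4107 km

10895.4107 km


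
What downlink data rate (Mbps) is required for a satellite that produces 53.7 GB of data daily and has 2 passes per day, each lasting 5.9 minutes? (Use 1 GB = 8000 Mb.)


total contact time = 2 * 5.9 * 60 = 708.0000 s
data = 53.7 GB = 429600.0000 Mb
rate = 429600.0000 / 708.0000 = 606.7797 Mbps

606.7797 Mbps


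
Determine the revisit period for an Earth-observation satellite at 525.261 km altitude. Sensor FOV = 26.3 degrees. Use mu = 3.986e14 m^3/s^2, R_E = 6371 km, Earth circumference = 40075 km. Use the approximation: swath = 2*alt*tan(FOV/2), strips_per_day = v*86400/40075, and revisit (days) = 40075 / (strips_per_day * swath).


swath = 2*525.261*tan(0.2295108) = 245.4307 km
v = sqrt(mu/r) = 7602.5941 m/s = 7.6026 km/s
strips/day = v*86400/40075 = 7.6026*86400/40075 = 16.3909
coverage/day = strips * swath = 16.3909 * 245.4307 = 4022.8231 km
revisit = 40075 / 4022.8231 = 9.9619 days

9.9619 days


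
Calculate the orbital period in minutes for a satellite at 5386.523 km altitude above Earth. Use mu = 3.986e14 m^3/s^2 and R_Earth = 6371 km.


r = 11757.5230 km = 1.1757523e+07 m
T = 2*pi*sqrt(r^3/mu) = 2*pi*sqrt(1.6253523e+21 / 3.986e14)
T = 12687.7606 s = 211.4627 min

211.4627 minutes


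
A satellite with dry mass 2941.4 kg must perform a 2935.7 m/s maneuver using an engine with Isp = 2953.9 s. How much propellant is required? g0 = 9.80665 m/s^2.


ve = Isp * g0 = 2953.9 * 9.80665 = 28967.863435 m/s
mass ratio = exp(dv/ve) = exp(2935.7/28967.863435) = 1.10665653
m_prop = m_dry * (mr - 1) = 2941.4 * (1.10665653 - 1)
m_prop = 313.7195 kg

313.7195 kg


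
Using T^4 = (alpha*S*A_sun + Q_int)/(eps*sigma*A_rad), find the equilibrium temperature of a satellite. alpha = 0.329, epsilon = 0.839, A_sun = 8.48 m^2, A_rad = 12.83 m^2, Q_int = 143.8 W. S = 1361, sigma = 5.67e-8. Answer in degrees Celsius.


Numerator = alpha*S*A_sun + Q_int = 0.329*1361*8.48 + 143.8 = 3940.8811 W
Denominator = eps*sigma*A_rad = 0.839*5.67e-8*12.83 = 6.1033978e-07 W/K^4
T^4 = 6.4568643e+09 K^4
T = 283.4689 K = 10.3189 C

10.3189 degrees Celsius


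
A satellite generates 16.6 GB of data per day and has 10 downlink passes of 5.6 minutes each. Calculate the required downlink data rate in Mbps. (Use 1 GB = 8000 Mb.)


total contact time = 10 * 5.6 * 60 = 3360.0000 s
data = 16.6 GB = 132800.0000 Mb
rate = 132800.0000 / 3360.0000 = 39.5238 Mbps

39.5238 Mbps


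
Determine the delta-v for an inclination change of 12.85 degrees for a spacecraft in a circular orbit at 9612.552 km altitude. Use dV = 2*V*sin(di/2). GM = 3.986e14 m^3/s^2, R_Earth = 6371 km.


r = 15983.5520 km = 1.5983552e+07 m
V = sqrt(mu/r) = 4993.8098 m/s
di = 12.85 deg = 0.2242748 rad
dV = 2*V*sin(di/2) = 2*4993.8098*sin(0.1121374)
dV = 1117.6400 m/s = 1.1176 km/s

1.1176 km/s
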